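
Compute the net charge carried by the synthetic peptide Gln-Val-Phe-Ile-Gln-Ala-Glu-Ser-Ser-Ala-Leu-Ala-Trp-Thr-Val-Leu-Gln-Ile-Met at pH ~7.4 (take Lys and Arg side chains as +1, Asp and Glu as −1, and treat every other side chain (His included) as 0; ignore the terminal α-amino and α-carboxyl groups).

Positive (K, R): none → +0.
Negative (D, E): Glu7 → −1.
Net charge = (+0) + (−1) = −1.

-1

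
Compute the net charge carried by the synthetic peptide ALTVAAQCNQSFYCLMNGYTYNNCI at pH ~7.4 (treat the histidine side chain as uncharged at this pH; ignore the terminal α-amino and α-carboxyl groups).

At pH ~7.4 the Lys and Arg side chains are protonated (+1), the Asp and Glu side chains are deprotonated (−1), and with His taken as neutral all other side chains carry no charge.
Positive (K, R): none → +0.
Negative (D, E): none → −0.
Net charge = (+0) + (−0) = 0.

0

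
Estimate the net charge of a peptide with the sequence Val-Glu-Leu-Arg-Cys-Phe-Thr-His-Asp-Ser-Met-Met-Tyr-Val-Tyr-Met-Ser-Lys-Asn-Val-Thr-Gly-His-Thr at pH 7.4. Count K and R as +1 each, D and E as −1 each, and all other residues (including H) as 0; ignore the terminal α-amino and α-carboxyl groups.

0

Positive (K, R): Arg4, Lys18 → +2.
Negative (D, E): Glu2, Asp9 → −2.
Net charge = (+2) + (−2) = 0.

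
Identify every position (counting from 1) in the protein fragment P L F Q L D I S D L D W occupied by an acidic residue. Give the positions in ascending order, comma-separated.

The acidic residues are Asp (D) and Glu (E), whose side chains end in a carboxylate group.
Matching residues: D6, D9, D11.

6, 9, 11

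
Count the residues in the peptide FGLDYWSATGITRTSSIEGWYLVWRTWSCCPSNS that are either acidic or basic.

Acidic: D, E. Basic: H, K, R.
Acidic residues here: D4, E18 (2).
Basic residues here: R13, R25 (2).
The two groups share no amino acid, so total = 2 + 2 = 4.

4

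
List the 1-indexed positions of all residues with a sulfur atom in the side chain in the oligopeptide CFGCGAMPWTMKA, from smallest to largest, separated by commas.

1, 4, 7, 11

Cysteine (C, thiol) and methionine (M, thioether) are the two sulfur-containing amino acids.
Matching residues: C1, C4, M7, M11.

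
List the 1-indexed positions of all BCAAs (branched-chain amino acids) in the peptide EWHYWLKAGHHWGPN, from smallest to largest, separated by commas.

The BCAAs are Val, Leu, and Ile — aliphatic side chains with a branch point.
Matching residues: L6.

6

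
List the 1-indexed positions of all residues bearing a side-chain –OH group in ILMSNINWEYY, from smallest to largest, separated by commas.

Serine (S), threonine (T), and tyrosine (Y) each carry a hydroxyl group on the side chain.
Matching residues: S4, Y10, Y11.

4, 10, 11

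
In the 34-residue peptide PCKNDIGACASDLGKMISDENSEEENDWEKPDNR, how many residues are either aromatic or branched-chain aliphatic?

4

Aromatic: F, W, Y. Branched-chain aliphatic: I, L, V.
Aromatic residues here: W28 (1).
Branched-chain aliphatic residues here: I6, L13, I17 (3).
The two groups share no amino acid, so total = 1 + 3 = 4.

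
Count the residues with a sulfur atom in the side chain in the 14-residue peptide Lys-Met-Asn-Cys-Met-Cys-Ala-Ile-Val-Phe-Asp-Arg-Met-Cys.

6

Cysteine (C, thiol) and methionine (M, thioether) are the two sulfur-containing amino acids.
Matching residues: Met2, Cys4, Met5, Cys6, Met13, Cys14.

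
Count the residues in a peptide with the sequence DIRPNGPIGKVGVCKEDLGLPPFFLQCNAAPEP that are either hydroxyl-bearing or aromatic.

2

Hydroxyl-bearing: S, T, Y. Aromatic: F, W, Y.
Hydroxyl-bearing residues here: none (0).
Aromatic residues here: F23, F24 (2).
(Y belongs to both groups, but none appear in this sequence.) Total = 0 + 2 = 2.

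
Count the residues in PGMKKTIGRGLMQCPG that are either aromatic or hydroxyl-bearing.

1

Aromatic: F, W, Y. Hydroxyl-bearing: S, T, Y.
Aromatic residues here: none (0).
Hydroxyl-bearing residues here: T6 (1).
(Y belongs to both groups, but none appear in this sequence.) Total = 0 + 1 = 1.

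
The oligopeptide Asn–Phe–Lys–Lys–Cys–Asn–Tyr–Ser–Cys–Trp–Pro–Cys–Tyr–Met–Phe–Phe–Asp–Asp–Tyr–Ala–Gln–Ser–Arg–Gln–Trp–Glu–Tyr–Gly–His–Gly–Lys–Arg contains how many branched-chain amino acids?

0

V, L, and I make up the branched-chain aliphatic group.
None of the 32 residues belong to this group.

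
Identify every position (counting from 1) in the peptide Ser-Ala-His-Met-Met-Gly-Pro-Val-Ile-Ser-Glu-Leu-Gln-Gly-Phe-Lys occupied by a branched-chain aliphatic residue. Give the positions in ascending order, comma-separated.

8, 9, 12

Valine (V), leucine (L), and isoleucine (I) are the branched-chain amino acids.
Matching residues: Val8, Ile9, Leu12.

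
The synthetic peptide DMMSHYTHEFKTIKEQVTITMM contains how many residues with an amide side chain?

Asparagine (N) and glutamine (Q) have uncharged amide side chains.
Matching residues: Q16.

1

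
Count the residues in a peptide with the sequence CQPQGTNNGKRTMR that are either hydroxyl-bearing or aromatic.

2

Hydroxyl-bearing: S, T, Y. Aromatic: F, W, Y.
Hydroxyl-bearing residues here: T6, T12 (2).
Aromatic residues here: none (0).
(Y belongs to both groups, but none appear in this sequence.) Total = 2 + 0 = 2.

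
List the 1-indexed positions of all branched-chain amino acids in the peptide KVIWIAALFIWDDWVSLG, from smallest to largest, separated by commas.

Valine (V), leucine (L), and isoleucine (I) are the branched-chain amino acids.
Matching residues: V2, I3, I5, L8, I10, V15, L17.

2, 3, 5, 8, 10, 15, 17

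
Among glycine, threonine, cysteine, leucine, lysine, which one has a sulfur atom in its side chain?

The sulfur-bearing residues are cysteine (–SH) and methionine (–S–CH₃).
Of the listed options, only cysteine belongs to this group.

cysteine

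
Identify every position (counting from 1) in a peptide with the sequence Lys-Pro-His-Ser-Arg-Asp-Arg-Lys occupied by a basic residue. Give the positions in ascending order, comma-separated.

The basic amino acids are Lys (K), Arg (R), and His (H).
Matching residues: Lys1, His3, Arg5, Arg7, Lys8.

1, 3, 5, 7, 8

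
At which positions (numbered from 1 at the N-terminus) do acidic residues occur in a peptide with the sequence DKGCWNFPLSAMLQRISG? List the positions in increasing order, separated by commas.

Only D (aspartate) and E (glutamate) carry a side-chain carboxylic acid.
Matching residues: D1.

1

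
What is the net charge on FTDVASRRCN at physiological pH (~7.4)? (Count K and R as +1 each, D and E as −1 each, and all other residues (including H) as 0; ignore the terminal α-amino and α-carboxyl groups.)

Positive (K, R): R7, R8 → +2.
Negative (D, E): D3 → −1.
Net charge = (+2) + (−1) = +1.

+1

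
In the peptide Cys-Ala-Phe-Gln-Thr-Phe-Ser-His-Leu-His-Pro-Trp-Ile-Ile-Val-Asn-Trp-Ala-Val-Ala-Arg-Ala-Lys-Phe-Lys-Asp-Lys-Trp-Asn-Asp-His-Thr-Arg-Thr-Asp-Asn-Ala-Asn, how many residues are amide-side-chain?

Asparagine (N) and glutamine (Q) have uncharged amide side chains.
Matching residues: Gln4, Asn16, Asn29, Asn36, Asn38.

5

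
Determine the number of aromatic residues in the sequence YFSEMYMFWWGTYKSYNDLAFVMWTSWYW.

F, W, and Y each carry an aromatic ring on the side chain.
Matching residues: Y1, F2, Y6, F8, W9, W10, Y13, Y16, F21, W24, W27, Y28, W29.

13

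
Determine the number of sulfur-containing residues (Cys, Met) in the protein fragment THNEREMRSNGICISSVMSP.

Matching residues: M7, C13, M18.

3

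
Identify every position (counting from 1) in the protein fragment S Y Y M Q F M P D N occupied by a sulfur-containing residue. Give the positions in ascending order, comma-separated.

Only Cys (C) and Met (M) have a sulfur atom in the side chain.
Matching residues: M4, M7.

4, 7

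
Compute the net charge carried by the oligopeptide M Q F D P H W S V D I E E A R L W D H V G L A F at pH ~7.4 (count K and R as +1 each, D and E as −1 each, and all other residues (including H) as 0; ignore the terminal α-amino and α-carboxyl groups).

Positive (K, R): R15 → +1.
Negative (D, E): D4, D10, E12, E13, D18 → −5.
Net charge = (+1) + (−5) = −4.

-4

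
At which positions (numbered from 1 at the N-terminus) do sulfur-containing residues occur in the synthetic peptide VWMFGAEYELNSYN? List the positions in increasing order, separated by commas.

3

The sulfur-bearing residues are cysteine (–SH) and methionine (–S–CH₃).
Matching residues: M3.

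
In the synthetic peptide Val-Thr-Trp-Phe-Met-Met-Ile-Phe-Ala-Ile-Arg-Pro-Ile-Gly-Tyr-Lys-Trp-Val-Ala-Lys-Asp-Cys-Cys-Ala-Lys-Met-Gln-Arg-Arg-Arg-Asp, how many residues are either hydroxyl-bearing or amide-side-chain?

Hydroxyl-bearing: S, T, Y. Amide-side-chain: N, Q.
Hydroxyl-bearing residues here: Thr2, Tyr15 (2).
Amide-side-chain residues here: Gln27 (1).
The two groups share no amino acid, so total = 2 + 1 = 3.

3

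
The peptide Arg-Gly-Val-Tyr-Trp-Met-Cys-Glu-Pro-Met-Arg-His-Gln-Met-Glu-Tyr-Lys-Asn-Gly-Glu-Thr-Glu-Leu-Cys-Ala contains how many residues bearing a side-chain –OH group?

3

S, T, and Y are the three residues with a side-chain hydroxyl.
Matching residues: Tyr4, Tyr16, Thr21.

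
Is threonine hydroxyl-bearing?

Yes

The –OH-bearing residues are Ser, Thr (aliphatic alcohols), and Tyr (phenol).
Threonine is in this group.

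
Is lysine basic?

Lysine (K), arginine (R), and histidine (H) have basic, nitrogen-containing side chains.
Lysine is in this group.

Yes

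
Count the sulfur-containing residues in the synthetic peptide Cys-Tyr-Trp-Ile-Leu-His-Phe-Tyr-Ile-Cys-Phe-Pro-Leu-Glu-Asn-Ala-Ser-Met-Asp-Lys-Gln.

The sulfur-bearing residues are cysteine (–SH) and methionine (–S–CH₃).
Matching residues: Cys1, Cys10, Met18.

3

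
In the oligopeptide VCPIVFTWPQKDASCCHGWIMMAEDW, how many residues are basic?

The basic amino acids are Lys (K), Arg (R), and His (H).
Matching residues: K11, H17.

2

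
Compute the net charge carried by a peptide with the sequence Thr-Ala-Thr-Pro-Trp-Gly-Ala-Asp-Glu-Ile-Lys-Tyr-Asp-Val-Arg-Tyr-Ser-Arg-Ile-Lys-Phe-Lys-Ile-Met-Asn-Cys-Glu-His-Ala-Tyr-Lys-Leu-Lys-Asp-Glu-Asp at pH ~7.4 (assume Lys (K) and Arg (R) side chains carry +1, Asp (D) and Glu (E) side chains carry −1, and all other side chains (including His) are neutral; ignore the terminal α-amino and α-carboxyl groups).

0

Positive (K, R): Lys11, Arg15, Arg18, Lys20, Lys22, Lys31, Lys33 → +7.
Negative (D, E): Asp8, Glu9, Asp13, Glu27, Asp34, Glu35, Asp36 → −7.
Net charge = (+7) + (−7) = 0.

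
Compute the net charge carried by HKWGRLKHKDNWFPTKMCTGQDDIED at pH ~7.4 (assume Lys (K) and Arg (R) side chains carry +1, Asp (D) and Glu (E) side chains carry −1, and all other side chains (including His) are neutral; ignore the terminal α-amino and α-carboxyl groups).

Positive (K, R): K2, R5, K7, K9, K16 → +5.
Negative (D, E): D10, D22, D23, E25, D26 → −5.
Net charge = (+5) + (−5) = 0.

0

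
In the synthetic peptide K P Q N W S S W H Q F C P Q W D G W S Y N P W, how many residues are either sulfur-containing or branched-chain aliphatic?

1

Sulfur-containing: C, M. Branched-chain aliphatic: I, L, V.
Sulfur-containing residues here: C12 (1).
Branched-chain aliphatic residues here: none (0).
The two groups share no amino acid, so total = 1 + 0 = 1.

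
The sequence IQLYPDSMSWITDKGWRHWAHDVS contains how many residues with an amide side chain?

1

Asparagine (N) and glutamine (Q) have uncharged amide side chains.
Matching residues: Q2.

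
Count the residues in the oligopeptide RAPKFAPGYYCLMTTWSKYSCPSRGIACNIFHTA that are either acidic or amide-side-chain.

1

Acidic: D, E. Amide-side-chain: N, Q.
Acidic residues here: none (0).
Amide-side-chain residues here: N29 (1).
The two groups share no amino acid, so total = 0 + 1 = 1.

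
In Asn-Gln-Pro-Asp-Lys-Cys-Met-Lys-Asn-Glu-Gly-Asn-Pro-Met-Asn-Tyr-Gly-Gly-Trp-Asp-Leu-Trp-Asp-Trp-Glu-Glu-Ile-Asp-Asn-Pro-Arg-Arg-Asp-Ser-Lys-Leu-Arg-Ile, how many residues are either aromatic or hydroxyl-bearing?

Aromatic: F, W, Y. Hydroxyl-bearing: S, T, Y.
Aromatic residues here: Tyr16, Trp19, Trp22, Trp24 (4).
Hydroxyl-bearing residues here: Tyr16, Ser34 (2).
Y is in both groups, so the 1 Y residue must not be double-counted.
Total = 4 + 2 − 1 = 5.

5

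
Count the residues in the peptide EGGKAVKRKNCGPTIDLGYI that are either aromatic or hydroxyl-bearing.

2

Aromatic: F, W, Y. Hydroxyl-bearing: S, T, Y.
Aromatic residues here: Y19 (1).
Hydroxyl-bearing residues here: T14, Y19 (2).
Y is in both groups, so the 1 Y residue must not be double-counted.
Total = 1 + 2 − 1 = 2.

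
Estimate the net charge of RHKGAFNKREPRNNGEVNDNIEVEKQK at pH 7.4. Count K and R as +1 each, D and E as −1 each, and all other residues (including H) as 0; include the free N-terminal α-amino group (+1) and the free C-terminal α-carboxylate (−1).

+2

Positive (K, R): R1, K3, K8, R9, R12, K25, K27 → +7.
Negative (D, E): E10, E16, D19, E22, E24 → −5.
The N-terminus (+1) and C-terminus (−1) cancel.
Net charge = (+7) + (−5) = +2.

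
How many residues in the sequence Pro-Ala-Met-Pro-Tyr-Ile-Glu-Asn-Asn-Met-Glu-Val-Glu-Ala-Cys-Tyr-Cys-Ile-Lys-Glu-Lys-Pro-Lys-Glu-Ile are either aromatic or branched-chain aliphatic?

6

Aromatic: F, W, Y. Branched-chain aliphatic: I, L, V.
Aromatic residues here: Tyr5, Tyr16 (2).
Branched-chain aliphatic residues here: Ile6, Val12, Ile18, Ile25 (4).
The two groups share no amino acid, so total = 2 + 4 = 6.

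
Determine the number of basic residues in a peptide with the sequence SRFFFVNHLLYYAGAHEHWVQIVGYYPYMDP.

4

The basic amino acids are Lys (K), Arg (R), and His (H).
Matching residues: R2, H8, H16, H18.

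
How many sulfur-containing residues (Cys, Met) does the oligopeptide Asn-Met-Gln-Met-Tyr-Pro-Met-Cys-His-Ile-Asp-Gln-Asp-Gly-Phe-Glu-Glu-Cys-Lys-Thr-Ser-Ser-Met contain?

Matching residues: Met2, Met4, Met7, Cys8, Cys18, Met23.

6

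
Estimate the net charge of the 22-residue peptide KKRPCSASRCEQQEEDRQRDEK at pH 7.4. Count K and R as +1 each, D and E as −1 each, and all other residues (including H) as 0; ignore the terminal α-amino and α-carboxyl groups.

Positive (K, R): K1, K2, R3, R9, R17, R19, K22 → +7.
Negative (D, E): E11, E14, E15, D16, D20, E21 → −6.
Net charge = (+7) + (−6) = +1.

+1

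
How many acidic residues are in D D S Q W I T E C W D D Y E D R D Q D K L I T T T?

The acidic residues are Asp (D) and Glu (E), whose side chains end in a carboxylate group.
Matching residues: D1, D2, E8, D11, D12, E14, D15, D17, D19.

9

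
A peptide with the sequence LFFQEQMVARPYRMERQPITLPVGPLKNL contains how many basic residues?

4

The basic amino acids are Lys (K), Arg (R), and His (H).
Matching residues: R10, R13, R16, K27.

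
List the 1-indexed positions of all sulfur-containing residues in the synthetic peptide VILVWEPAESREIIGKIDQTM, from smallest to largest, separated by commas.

Cysteine (C, thiol) and methionine (M, thioether) are the two sulfur-containing amino acids.
Matching residues: M21.

21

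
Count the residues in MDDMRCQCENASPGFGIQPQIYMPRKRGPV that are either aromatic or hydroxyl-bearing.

Aromatic: F, W, Y. Hydroxyl-bearing: S, T, Y.
Aromatic residues here: F15, Y22 (2).
Hydroxyl-bearing residues here: S12, Y22 (2).
Y is in both groups, so the 1 Y residue must not be double-counted.
Total = 2 + 2 − 1 = 3.

3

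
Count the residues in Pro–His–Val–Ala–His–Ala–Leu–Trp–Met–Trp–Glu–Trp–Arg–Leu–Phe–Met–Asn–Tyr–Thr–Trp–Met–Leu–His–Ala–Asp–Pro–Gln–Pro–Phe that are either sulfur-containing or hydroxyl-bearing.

Sulfur-containing: C, M. Hydroxyl-bearing: S, T, Y.
Sulfur-containing residues here: Met9, Met16, Met21 (3).
Hydroxyl-bearing residues here: Tyr18, Thr19 (2).
The two groups share no amino acid, so total = 3 + 2 = 5.

5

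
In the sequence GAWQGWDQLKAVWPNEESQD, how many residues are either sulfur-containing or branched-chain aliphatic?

2

Sulfur-containing: C, M. Branched-chain aliphatic: I, L, V.
Sulfur-containing residues here: none (0).
Branched-chain aliphatic residues here: L9, V12 (2).
The two groups share no amino acid, so total = 0 + 2 = 2.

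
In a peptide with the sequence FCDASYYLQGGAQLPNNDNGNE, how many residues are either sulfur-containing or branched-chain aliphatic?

Sulfur-containing: C, M. Branched-chain aliphatic: I, L, V.
Sulfur-containing residues here: C2 (1).
Branched-chain aliphatic residues here: L8, L14 (2).
The two groups share no amino acid, so total = 1 + 2 = 3.

3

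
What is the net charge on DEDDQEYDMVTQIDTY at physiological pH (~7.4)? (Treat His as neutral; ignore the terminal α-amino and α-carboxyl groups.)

Near pH 7.4, K and R contribute +1 each, D and E contribute −1 each, and every other side chain (His included, as stated) is uncharged.
Positive (K, R): none → +0.
Negative (D, E): D1, E2, D3, D4, E6, D8, D14 → −7.
Net charge = (+0) + (−7) = −7.

-7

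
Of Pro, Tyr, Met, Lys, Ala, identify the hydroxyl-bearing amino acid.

Serine (S), threonine (T), and tyrosine (Y) each carry a hydroxyl group on the side chain.
Of the listed options, only Tyr belongs to this group.

Tyr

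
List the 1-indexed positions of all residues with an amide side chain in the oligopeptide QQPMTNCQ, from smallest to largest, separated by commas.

Only N (asparagine) and Q (glutamine) carry a side-chain carboxamide.
Matching residues: Q1, Q2, N6, Q8.

1, 2, 6, 8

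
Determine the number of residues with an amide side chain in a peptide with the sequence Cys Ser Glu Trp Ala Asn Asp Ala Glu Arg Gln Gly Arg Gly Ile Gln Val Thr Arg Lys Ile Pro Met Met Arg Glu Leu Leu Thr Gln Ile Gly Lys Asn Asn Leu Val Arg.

The amide-side-chain residues are Asn (N) and Gln (Q).
Matching residues: Asn6, Gln11, Gln16, Gln30, Asn34, Asn35.

6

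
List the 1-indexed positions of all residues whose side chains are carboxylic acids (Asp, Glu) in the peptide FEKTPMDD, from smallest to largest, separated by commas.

Matching residues: E2, D7, D8.

2, 7, 8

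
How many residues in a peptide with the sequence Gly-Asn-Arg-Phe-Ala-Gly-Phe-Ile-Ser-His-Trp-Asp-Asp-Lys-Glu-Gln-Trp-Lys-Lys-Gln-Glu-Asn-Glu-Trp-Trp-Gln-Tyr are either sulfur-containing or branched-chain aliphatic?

1

Sulfur-containing: C, M. Branched-chain aliphatic: I, L, V.
Sulfur-containing residues here: none (0).
Branched-chain aliphatic residues here: Ile8 (1).
The two groups share no amino acid, so total = 0 + 1 = 1.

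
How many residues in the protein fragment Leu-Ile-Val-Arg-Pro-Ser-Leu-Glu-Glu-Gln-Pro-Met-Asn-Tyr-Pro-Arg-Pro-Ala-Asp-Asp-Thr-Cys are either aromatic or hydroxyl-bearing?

3

Aromatic: F, W, Y. Hydroxyl-bearing: S, T, Y.
Aromatic residues here: Tyr14 (1).
Hydroxyl-bearing residues here: Ser6, Tyr14, Thr21 (3).
Y is in both groups, so the 1 Y residue must not be double-counted.
Total = 1 + 3 − 1 = 3.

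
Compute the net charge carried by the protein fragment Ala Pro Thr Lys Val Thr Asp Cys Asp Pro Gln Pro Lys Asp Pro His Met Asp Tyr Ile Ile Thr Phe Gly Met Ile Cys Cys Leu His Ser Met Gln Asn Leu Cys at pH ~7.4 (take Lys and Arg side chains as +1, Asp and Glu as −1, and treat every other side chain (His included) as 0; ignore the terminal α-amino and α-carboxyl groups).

Positive (K, R): Lys4, Lys13 → +2.
Negative (D, E): Asp7, Asp9, Asp14, Asp18 → −4.
Net charge = (+2) + (−4) = −2.

-2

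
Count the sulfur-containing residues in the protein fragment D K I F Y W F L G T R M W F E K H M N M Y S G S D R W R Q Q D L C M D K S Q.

5

The sulfur-bearing residues are cysteine (–SH) and methionine (–S–CH₃).
Matching residues: M12, M18, M20, C33, M34.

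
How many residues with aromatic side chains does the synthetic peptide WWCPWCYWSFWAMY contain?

The aromatic amino acids are Phe (F, benzyl), Trp (W, indole), and Tyr (Y, phenol).
Matching residues: W1, W2, W5, Y7, W8, F10, W11, Y14.

8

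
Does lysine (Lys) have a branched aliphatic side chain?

Valine (V), leucine (L), and isoleucine (I) are the branched-chain amino acids.
Lysine is not in this group.

No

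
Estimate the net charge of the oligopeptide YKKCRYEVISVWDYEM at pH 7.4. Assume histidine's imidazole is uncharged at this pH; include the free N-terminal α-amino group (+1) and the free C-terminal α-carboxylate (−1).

At pH ~7.4 the Lys and Arg side chains are protonated (+1), the Asp and Glu side chains are deprotonated (−1), and with His taken as neutral all other side chains carry no charge.
Positive (K, R): K2, K3, R5 → +3.
Negative (D, E): E7, D13, E15 → −3.
The N-terminus (+1) and C-terminus (−1) cancel.
Net charge = (+3) + (−3) = 0.

0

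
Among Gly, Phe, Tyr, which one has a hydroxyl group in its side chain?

S, T, and Y are the three residues with a side-chain hydroxyl.
Of the listed options, only Tyr belongs to this group.

Tyr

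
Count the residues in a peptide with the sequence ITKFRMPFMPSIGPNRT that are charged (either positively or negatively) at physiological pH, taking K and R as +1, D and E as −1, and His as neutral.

Charged side chains at pH ~7.4: K, R (positive); D, E (negative).
Matching residues: K3, R5, R16.

3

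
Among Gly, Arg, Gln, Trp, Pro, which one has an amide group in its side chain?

Gln

The amide-side-chain residues are Asn (N) and Gln (Q).
Of the listed options, only Gln belongs to this group.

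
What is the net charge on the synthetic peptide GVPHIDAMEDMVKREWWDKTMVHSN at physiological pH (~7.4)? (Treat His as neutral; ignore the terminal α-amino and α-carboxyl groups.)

The side chains ionized at physiological pH are Lys/Arg (+1) and Asp/Glu (−1); with His treated as neutral, nothing else contributes.
Positive (K, R): K13, R14, K19 → +3.
Negative (D, E): D6, E9, D10, E15, D18 → −5.
Net charge = (+3) + (−5) = −2.

-2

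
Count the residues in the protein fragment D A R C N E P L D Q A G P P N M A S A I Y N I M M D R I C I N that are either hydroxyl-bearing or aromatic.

Hydroxyl-bearing: S, T, Y. Aromatic: F, W, Y.
Hydroxyl-bearing residues here: S18, Y21 (2).
Aromatic residues here: Y21 (1).
Y is in both groups, so the 1 Y residue must not be double-counted.
Total = 2 + 1 − 1 = 2.

2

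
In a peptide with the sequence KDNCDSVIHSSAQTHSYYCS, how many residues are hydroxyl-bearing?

8

Serine (S), threonine (T), and tyrosine (Y) each carry a hydroxyl group on the side chain.
Matching residues: S6, S10, S11, T14, S16, Y17, Y18, S20.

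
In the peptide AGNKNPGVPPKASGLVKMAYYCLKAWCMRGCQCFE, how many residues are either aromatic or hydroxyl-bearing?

5

Aromatic: F, W, Y. Hydroxyl-bearing: S, T, Y.
Aromatic residues here: Y20, Y21, W26, F34 (4).
Hydroxyl-bearing residues here: S13, Y20, Y21 (3).
Y is in both groups, so the 2 Y residues must not be double-counted.
Total = 4 + 3 − 2 = 5.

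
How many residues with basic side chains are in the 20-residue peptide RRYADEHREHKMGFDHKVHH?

Lysine (K), arginine (R), and histidine (H) have basic, nitrogen-containing side chains.
Matching residues: R1, R2, H7, R8, H10, K11, H16, K17, H19, H20.

10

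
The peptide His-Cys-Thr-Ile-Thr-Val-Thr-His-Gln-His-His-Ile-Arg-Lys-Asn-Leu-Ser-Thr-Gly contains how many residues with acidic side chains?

Aspartate (D) and glutamate (E) have carboxylic-acid side chains and are the acidic amino acids.
None of the 19 residues belong to this group.

0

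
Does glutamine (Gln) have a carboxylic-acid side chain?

No

Aspartate (D) and glutamate (E) have carboxylic-acid side chains and are the acidic amino acids.
Glutamine is not in this group.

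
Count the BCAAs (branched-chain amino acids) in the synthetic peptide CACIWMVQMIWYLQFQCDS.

Valine (V), leucine (L), and isoleucine (I) are the branched-chain amino acids.
Matching residues: I4, V7, I10, L13.

4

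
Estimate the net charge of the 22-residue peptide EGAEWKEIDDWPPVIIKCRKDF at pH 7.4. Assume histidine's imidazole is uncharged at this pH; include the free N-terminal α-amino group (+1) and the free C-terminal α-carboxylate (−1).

The side chains ionized at physiological pH are Lys/Arg (+1) and Asp/Glu (−1); with His treated as neutral, nothing else contributes.
Positive (K, R): K6, K17, R19, K20 → +4.
Negative (D, E): E1, E4, E7, D9, D10, D21 → −6.
The N-terminus (+1) and C-terminus (−1) cancel.
Net charge = (+4) + (−6) = −2.

-2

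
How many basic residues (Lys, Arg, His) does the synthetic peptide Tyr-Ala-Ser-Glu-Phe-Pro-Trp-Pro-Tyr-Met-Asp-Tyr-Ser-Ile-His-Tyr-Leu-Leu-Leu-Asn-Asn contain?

Matching residues: His15.

1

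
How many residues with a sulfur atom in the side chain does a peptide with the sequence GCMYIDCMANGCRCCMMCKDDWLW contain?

10

Cysteine (C, thiol) and methionine (M, thioether) are the two sulfur-containing amino acids.
Matching residues: C2, M3, C7, M8, C12, C14, C15, M16, M17, C18.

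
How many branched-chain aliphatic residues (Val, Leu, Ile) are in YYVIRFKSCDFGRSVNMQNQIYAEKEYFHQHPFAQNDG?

4

Matching residues: V3, I4, V15, I21.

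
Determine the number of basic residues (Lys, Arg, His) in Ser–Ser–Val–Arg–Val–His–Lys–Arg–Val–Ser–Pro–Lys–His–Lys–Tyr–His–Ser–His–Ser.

9

Matching residues: Arg4, His6, Lys7, Arg8, Lys12, His13, Lys14, His16, His18.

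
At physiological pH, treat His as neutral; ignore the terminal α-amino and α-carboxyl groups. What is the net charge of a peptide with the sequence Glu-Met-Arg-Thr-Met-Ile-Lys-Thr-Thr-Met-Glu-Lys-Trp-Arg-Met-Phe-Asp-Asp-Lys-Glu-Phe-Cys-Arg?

+1

Near pH 7.4, K and R contribute +1 each, D and E contribute −1 each, and every other side chain (His included, as stated) is uncharged.
Positive (K, R): Arg3, Lys7, Lys12, Arg14, Lys19, Arg23 → +6.
Negative (D, E): Glu1, Glu11, Asp17, Asp18, Glu20 → −5.
Net charge = (+6) + (−5) = +1.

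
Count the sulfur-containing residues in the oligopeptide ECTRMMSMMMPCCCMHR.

10

Cysteine (C, thiol) and methionine (M, thioether) are the two sulfur-containing amino acids.
Matching residues: C2, M5, M6, M8, M9, M10, C12, C13, C14, M15.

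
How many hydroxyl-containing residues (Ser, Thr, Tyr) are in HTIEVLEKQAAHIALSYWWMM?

Matching residues: T2, S16, Y17.

3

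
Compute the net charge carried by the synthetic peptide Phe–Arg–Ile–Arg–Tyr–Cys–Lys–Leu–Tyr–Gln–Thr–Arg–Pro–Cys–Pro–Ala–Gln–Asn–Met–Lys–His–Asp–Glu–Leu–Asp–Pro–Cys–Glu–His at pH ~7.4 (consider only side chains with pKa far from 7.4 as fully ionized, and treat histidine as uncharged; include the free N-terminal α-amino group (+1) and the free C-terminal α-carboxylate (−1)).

Near pH 7.4, K and R contribute +1 each, D and E contribute −1 each, and every other side chain (His included, as stated) is uncharged.
Positive (K, R): Arg2, Arg4, Lys7, Arg12, Lys20 → +5.
Negative (D, E): Asp22, Glu23, Asp25, Glu28 → −4.
The N-terminus (+1) and C-terminus (−1) cancel.
Net charge = (+5) + (−4) = +1.

+1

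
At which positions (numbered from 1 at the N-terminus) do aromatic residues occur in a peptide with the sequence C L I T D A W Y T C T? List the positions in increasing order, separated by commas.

7, 8

The aromatic amino acids are Phe (F, benzyl), Trp (W, indole), and Tyr (Y, phenol).
Matching residues: W7, Y8.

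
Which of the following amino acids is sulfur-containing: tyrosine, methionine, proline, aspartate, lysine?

methionine

The sulfur-bearing residues are cysteine (–SH) and methionine (–S–CH₃).
Of the listed options, only methionine belongs to this group.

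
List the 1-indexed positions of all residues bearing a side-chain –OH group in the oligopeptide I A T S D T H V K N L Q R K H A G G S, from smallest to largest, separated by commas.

3, 4, 6, 19

Serine (S), threonine (T), and tyrosine (Y) each carry a hydroxyl group on the side chain.
Matching residues: T3, S4, T6, S19.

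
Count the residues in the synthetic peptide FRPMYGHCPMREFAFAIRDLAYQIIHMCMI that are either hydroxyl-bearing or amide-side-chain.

Hydroxyl-bearing: S, T, Y. Amide-side-chain: N, Q.
Hydroxyl-bearing residues here: Y5, Y22 (2).
Amide-side-chain residues here: Q23 (1).
The two groups share no amino acid, so total = 2 + 1 = 3.

3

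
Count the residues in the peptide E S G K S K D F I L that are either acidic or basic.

Acidic: D, E. Basic: H, K, R.
Acidic residues here: E1, D7 (2).
Basic residues here: K4, K6 (2).
The two groups share no amino acid, so total = 2 + 2 = 4.

4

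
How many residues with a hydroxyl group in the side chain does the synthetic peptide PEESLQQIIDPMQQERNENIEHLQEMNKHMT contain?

2

Serine (S), threonine (T), and tyrosine (Y) each carry a hydroxyl group on the side chain.
Matching residues: S4, T31.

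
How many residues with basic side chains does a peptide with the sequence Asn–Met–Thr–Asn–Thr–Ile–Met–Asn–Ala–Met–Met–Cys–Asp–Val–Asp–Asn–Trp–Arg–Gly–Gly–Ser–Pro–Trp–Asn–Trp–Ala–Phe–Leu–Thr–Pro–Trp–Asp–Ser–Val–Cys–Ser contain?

1

K, R, and H are the three residues with basic side chains (ε-amine, guanidinium, and imidazole respectively).
Matching residues: Arg18.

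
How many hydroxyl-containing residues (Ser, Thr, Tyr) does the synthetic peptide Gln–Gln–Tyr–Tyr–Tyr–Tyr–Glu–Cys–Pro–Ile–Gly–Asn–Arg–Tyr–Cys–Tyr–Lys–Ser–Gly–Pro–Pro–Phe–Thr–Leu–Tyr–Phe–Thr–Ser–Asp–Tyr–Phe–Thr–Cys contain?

Matching residues: Tyr3, Tyr4, Tyr5, Tyr6, Tyr14, Tyr16, Ser18, Thr23, Tyr25, Thr27, Ser28, Tyr30, Thr32.

13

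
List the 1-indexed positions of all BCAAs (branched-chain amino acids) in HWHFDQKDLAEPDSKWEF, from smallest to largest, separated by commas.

9

The BCAAs are Val, Leu, and Ile — aliphatic side chains with a branch point.
Matching residues: L9.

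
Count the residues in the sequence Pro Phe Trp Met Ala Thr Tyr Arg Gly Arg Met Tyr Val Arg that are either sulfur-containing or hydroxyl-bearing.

5

Sulfur-containing: C, M. Hydroxyl-bearing: S, T, Y.
Sulfur-containing residues here: Met4, Met11 (2).
Hydroxyl-bearing residues here: Thr6, Tyr7, Tyr12 (3).
The two groups share no amino acid, so total = 2 + 3 = 5.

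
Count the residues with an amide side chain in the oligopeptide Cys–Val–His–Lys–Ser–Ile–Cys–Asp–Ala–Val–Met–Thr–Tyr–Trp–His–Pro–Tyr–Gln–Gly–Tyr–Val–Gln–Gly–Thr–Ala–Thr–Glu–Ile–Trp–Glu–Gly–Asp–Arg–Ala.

Asparagine (N) and glutamine (Q) have uncharged amide side chains.
Matching residues: Gln18, Gln22.

2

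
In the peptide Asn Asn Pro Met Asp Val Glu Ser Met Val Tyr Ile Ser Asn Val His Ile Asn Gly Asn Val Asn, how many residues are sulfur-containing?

Cysteine (C, thiol) and methionine (M, thioether) are the two sulfur-containing amino acids.
Matching residues: Met4, Met9.

2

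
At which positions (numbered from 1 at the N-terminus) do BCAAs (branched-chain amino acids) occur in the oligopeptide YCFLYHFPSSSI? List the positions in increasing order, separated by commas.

4, 12

V, L, and I make up the branched-chain aliphatic group.
Matching residues: L4, I12.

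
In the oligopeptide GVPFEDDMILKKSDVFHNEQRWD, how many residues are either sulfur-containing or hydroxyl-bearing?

Sulfur-containing: C, M. Hydroxyl-bearing: S, T, Y.
Sulfur-containing residues here: M8 (1).
Hydroxyl-bearing residues here: S13 (1).
The two groups share no amino acid, so total = 1 + 1 = 2.

2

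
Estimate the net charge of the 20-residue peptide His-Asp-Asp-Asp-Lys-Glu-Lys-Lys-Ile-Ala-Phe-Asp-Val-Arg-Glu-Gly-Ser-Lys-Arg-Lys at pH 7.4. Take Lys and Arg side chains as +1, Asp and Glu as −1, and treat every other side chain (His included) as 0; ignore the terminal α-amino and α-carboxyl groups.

Positive (K, R): Lys5, Lys7, Lys8, Arg14, Lys18, Arg19, Lys20 → +7.
Negative (D, E): Asp2, Asp3, Asp4, Glu6, Asp12, Glu15 → −6.
Net charge = (+7) + (−6) = +1.

+1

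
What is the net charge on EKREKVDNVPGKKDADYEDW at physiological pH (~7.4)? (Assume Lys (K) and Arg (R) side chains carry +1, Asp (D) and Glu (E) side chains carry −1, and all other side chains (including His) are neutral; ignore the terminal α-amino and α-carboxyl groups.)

Positive (K, R): K2, R3, K5, K12, K13 → +5.
Negative (D, E): E1, E4, D7, D14, D16, E18, D19 → −7.
Net charge = (+5) + (−7) = −2.

-2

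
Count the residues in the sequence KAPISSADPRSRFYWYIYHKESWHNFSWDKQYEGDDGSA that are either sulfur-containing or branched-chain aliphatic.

2

Sulfur-containing: C, M. Branched-chain aliphatic: I, L, V.
Sulfur-containing residues here: none (0).
Branched-chain aliphatic residues here: I4, I17 (2).
The two groups share no amino acid, so total = 0 + 2 = 2.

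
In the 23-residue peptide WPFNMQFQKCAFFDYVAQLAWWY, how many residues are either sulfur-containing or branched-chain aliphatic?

4

Sulfur-containing: C, M. Branched-chain aliphatic: I, L, V.
Sulfur-containing residues here: M5, C10 (2).
Branched-chain aliphatic residues here: V16, L19 (2).
The two groups share no amino acid, so total = 2 + 2 = 4.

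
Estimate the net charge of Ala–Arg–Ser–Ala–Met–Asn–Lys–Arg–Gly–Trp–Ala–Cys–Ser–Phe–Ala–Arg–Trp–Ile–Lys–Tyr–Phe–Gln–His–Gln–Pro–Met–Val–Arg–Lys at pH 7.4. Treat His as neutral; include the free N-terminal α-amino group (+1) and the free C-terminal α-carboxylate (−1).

+7

The side chains ionized at physiological pH are Lys/Arg (+1) and Asp/Glu (−1); with His treated as neutral, nothing else contributes.
Positive (K, R): Arg2, Lys7, Arg8, Arg16, Lys19, Arg28, Lys29 → +7.
Negative (D, E): none → −0.
The N-terminus (+1) and C-terminus (−1) cancel.
Net charge = (+7) + (−0) = +7.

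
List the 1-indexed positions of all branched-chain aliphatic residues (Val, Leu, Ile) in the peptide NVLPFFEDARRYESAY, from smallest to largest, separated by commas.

2, 3

Matching residues: V2, L3.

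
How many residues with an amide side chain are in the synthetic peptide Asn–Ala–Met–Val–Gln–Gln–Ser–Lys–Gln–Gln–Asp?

5

The amide-side-chain residues are Asn (N) and Gln (Q).
Matching residues: Asn1, Gln5, Gln6, Gln9, Gln10.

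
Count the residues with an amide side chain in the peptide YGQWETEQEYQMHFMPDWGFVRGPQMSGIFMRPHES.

4

Asparagine (N) and glutamine (Q) have uncharged amide side chains.
Matching residues: Q3, Q8, Q11, Q25.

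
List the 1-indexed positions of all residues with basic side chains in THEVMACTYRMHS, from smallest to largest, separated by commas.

2, 10, 12

Lysine (K), arginine (R), and histidine (H) have basic, nitrogen-containing side chains.
Matching residues: H2, R10, H12.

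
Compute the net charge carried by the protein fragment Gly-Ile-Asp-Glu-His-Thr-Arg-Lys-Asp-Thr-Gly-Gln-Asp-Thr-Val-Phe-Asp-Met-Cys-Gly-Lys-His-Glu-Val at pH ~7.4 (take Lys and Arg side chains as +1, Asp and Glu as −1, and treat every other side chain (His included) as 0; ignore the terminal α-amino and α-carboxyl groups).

-3

Positive (K, R): Arg7, Lys8, Lys21 → +3.
Negative (D, E): Asp3, Glu4, Asp9, Asp13, Asp17, Glu23 → −6.
Net charge = (+3) + (−6) = −3.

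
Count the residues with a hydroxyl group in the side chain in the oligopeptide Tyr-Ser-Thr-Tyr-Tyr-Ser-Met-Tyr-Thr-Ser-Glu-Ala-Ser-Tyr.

The –OH-bearing residues are Ser, Thr (aliphatic alcohols), and Tyr (phenol).
Matching residues: Tyr1, Ser2, Thr3, Tyr4, Tyr5, Ser6, Tyr8, Thr9, Ser10, Ser13, Tyr14.

11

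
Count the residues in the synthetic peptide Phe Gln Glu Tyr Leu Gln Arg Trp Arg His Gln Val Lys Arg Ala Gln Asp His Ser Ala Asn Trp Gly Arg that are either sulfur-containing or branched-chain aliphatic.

2

Sulfur-containing: C, M. Branched-chain aliphatic: I, L, V.
Sulfur-containing residues here: none (0).
Branched-chain aliphatic residues here: Leu5, Val12 (2).
The two groups share no amino acid, so total = 0 + 2 = 2.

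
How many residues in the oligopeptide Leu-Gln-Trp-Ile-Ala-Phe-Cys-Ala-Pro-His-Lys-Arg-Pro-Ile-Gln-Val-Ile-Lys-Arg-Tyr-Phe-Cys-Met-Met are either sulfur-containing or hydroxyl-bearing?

5

Sulfur-containing: C, M. Hydroxyl-bearing: S, T, Y.
Sulfur-containing residues here: Cys7, Cys22, Met23, Met24 (4).
Hydroxyl-bearing residues here: Tyr20 (1).
The two groups share no amino acid, so total = 4 + 1 = 5.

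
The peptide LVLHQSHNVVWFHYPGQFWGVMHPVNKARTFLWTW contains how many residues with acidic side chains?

0

The acidic residues are Asp (D) and Glu (E), whose side chains end in a carboxylate group.
None of the 35 residues belong to this group.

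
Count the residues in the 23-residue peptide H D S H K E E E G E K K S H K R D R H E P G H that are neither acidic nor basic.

5

Acidic: D, E. Basic: K, R, H. All other residues are neither.
Matching residues: S3, G9, S13, P21, G22.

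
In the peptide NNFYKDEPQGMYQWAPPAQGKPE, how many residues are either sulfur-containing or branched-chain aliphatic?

1

Sulfur-containing: C, M. Branched-chain aliphatic: I, L, V.
Sulfur-containing residues here: M11 (1).
Branched-chain aliphatic residues here: none (0).
The two groups share no amino acid, so total = 1 + 0 = 1.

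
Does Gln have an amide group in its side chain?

The amide-side-chain residues are Asn (N) and Gln (Q).
Glutamine is in this group.

Yes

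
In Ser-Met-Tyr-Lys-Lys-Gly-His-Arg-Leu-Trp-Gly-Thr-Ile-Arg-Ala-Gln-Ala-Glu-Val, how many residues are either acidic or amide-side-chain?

2

Acidic: D, E. Amide-side-chain: N, Q.
Acidic residues here: Glu18 (1).
Amide-side-chain residues here: Gln16 (1).
The two groups share no amino acid, so total = 1 + 1 = 2.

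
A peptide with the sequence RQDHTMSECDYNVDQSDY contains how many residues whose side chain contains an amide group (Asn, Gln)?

Matching residues: Q2, N12, Q15.

3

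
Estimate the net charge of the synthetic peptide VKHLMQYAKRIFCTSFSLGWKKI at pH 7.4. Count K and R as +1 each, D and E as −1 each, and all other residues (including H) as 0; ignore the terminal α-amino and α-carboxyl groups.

+5

Positive (K, R): K2, K9, R10, K21, K22 → +5.
Negative (D, E): none → −0.
Net charge = (+5) + (−0) = +5.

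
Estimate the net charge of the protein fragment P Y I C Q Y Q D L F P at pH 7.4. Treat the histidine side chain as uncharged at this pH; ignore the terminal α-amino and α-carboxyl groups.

-1

Near pH 7.4, K and R contribute +1 each, D and E contribute −1 each, and every other side chain (His included, as stated) is uncharged.
Positive (K, R): none → +0.
Negative (D, E): D8 → −1.
Net charge = (+0) + (−1) = −1.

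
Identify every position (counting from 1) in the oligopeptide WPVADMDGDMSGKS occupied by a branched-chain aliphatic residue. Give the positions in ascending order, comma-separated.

3

V, L, and I make up the branched-chain aliphatic group.
Matching residues: V3.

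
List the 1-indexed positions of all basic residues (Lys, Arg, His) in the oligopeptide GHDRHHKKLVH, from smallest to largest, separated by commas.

Matching residues: H2, R4, H5, H6, K7, K8, H11.

2, 4, 5, 6, 7, 8, 11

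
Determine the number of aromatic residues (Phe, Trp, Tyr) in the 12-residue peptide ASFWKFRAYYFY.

7

Matching residues: F3, W4, F6, Y9, Y10, F11, Y12.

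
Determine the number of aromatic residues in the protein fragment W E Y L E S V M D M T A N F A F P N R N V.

F, W, and Y each carry an aromatic ring on the side chain.
Matching residues: W1, Y3, F14, F16.

4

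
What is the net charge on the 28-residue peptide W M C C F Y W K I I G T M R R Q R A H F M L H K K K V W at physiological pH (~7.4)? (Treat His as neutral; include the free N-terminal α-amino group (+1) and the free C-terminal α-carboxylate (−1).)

The side chains ionized at physiological pH are Lys/Arg (+1) and Asp/Glu (−1); with His treated as neutral, nothing else contributes.
Positive (K, R): K8, R14, R15, R17, K24, K25, K26 → +7.
Negative (D, E): none → −0.
The N-terminus (+1) and C-terminus (−1) cancel.
Net charge = (+7) + (−0) = +7.

+7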